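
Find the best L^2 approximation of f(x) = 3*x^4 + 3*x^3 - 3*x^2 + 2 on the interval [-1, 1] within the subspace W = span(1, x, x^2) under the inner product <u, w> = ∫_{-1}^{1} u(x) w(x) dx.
g(x) = -3*x^2/7 + 9*x/5 + 61/35

The best approximation g ∈ W is the orthogonal projection of f onto W. Writing g = a_0 + a_1 x + a_2 x^2, the coefficients solve the normal equations G · a = b where
  G_{ij} = <φ_i, φ_j> and b_i = <f, φ_i>, with φ_0 = 1, φ_1 = x, φ_2 = x^2.
G =
  [2, 0, 2/3]
  [0, 2/3, 0]
  [2/3, 0, 2/5],
b = (16/5, 6/5, 104/105).
Solving gives a_0 = 61/35, a_1 = 9/5, a_2 = -3/7, so
  g(x) = -3*x^2/7 + 9*x/5 + 61/35.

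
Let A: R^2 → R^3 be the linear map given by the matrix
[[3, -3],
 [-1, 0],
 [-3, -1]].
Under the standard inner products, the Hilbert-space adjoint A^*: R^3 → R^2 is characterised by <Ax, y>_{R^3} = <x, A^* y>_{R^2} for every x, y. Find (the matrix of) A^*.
A^* = A^T =
[[3, -1, -3],
 [-3, 0, -1]]

For real matrices with standard dot products, the defining identity <Ax, y> = <x, A^* y> gives (Ax)^T y = x^T (A^*) y, i.e. x^T A^T y = x^T (A^*) y. Since this holds for all x, y, we must have A^* = A^T. Therefore
A^* =
[[3, -1, -3],
 [-3, 0, -1]].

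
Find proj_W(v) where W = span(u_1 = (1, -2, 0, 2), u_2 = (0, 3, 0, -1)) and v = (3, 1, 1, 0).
proj_W(v) = (17/13, 37/26, 0, 33/26)

Set up U = [u_1 | ... | u_2] ∈ R^(4×2). The projector onto W = col(U) is P = U (U^T U)^(-1) U^T.
Compute U^T U =
  [9, -8]
  [-8, 10],
and U^T v = (1, 3).
Solve U^T U · c = U^T v for the coefficients: c = (17/13, 35/26). The projection is proj_W(v) = U c.
Check: (v - proj_W(v)) · u_1 = 0  (should be 0).
Check: (v - proj_W(v)) · u_2 = 0  (should be 0).
Result: proj_W(v) = (17/13, 37/26, 0, 33/26).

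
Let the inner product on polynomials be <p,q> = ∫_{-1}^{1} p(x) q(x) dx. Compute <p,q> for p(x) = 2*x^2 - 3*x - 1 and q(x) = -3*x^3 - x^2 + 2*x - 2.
<p,q> = 4/5

Expand the product: p(x)·q(x) = -6*x^5 + 7*x^4 + 10*x^3 - 9*x^2 + 4*x + 2.
∫_{-1}^{1} of each monomial x^k gives [2/(k+1) if k even, 0 if k odd]. Integrating term-by-term (or equivalently evaluating the antiderivative F(x) = -x^6 + 7*x^5/5 + 5*x^4/2 - 3*x^3 + 2*x^2 + 2*x at the endpoints):
  F(1) − F(−1) = 39/10 − (31/10) = 4/5.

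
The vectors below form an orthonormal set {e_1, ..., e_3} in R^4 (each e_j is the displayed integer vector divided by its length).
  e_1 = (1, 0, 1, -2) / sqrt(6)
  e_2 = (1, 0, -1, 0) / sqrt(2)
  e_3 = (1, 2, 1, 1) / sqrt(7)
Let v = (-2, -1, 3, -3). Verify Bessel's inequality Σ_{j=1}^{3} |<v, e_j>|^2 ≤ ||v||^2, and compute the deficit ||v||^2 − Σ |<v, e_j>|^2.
Σ |<v, e_j>|^2 = 482/21; ||v||^2 = 23; deficit = 1/21

Write each e_j = u_j / sqrt(<u_j, u_j>) where u_j is the displayed integer vector. Then <v, e_j> = <v, u_j> / sqrt(<u_j, u_j>), so |<v, e_j>|^2 = <v, u_j>^2 / <u_j, u_j>.
Coefficients: <v, e_1> = 7/sqrt(6), <v, e_2> = -5/sqrt(2), <v, e_3> = -4/sqrt(7).
Square and sum: Σ |<v, e_j>|^2 = 482/21.
Compute ||v||^2 = v·v = 23.
Deficit = 23 − 482/21 = 1/21 ≥ 0, confirming Bessel's inequality. (The deficit equals ||v − Σ <v,e_j> e_j||^2, the squared distance from v to span{e_j}.)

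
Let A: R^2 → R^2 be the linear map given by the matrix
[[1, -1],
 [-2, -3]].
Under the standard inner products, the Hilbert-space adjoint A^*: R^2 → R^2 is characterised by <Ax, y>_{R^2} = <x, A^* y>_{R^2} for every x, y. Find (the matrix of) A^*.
A^* = A^T =
[[1, -2],
 [-1, -3]]

For real matrices with standard dot products, the defining identity <Ax, y> = <x, A^* y> gives (Ax)^T y = x^T (A^*) y, i.e. x^T A^T y = x^T (A^*) y. Since this holds for all x, y, we must have A^* = A^T. Therefore
A^* =
[[1, -2],
 [-1, -3]].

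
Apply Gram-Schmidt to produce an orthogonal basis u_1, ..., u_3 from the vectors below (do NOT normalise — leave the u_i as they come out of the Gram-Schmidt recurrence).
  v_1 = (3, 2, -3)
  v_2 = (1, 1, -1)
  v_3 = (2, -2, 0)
Orthogonal basis:
  u_1 = (3, 2, -3)
  u_2 = (-1/11, 3/11, 1/11)
  u_3 = (1, 0, 1)

Apply the Gram-Schmidt recurrence
  u_1 = v_1
  u_i = v_i − Σ_{j<i} ((v_i · u_j) / (u_j · u_j)) · u_j.

Step by step this gives:
  u_1 = (3, 2, -3)
  u_2 = (-1/11, 3/11, 1/11)
  u_3 = (1, 0, 1)

Orthogonality check:
  u_2 · u_1 = 0 (should be 0)
  u_3 · u_1 = 0 (should be 0)
  u_3 · u_2 = 0 (should be 0)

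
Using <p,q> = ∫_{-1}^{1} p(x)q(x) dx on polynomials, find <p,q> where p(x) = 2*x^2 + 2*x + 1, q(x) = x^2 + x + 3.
<p,q> = 64/5

Expand the product: p(x)·q(x) = 2*x^4 + 4*x^3 + 9*x^2 + 7*x + 3.
∫_{-1}^{1} of each monomial x^k gives [2/(k+1) if k even, 0 if k odd]. Integrating term-by-term (or equivalently evaluating the antiderivative F(x) = 2*x^5/5 + x^4 + 3*x^3 + 7*x^2/2 + 3*x at the endpoints):
  F(1) − F(−1) = 109/10 − (-19/10) = 64/5.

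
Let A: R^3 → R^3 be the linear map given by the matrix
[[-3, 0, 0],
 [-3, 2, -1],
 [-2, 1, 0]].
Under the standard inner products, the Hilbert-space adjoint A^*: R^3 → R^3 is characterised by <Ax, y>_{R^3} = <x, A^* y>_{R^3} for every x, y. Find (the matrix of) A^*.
A^* = A^T =
[[-3, -3, -2],
 [0, 2, 1],
 [0, -1, 0]]

For real matrices with standard dot products, the defining identity <Ax, y> = <x, A^* y> gives (Ax)^T y = x^T (A^*) y, i.e. x^T A^T y = x^T (A^*) y. Since this holds for all x, y, we must have A^* = A^T. Therefore
A^* =
[[-3, -3, -2],
 [0, 2, 1],
 [0, -1, 0]].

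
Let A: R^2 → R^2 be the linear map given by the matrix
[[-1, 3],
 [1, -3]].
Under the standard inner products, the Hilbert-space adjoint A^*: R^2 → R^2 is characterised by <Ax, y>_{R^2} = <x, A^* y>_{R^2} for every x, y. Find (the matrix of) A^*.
A^* = A^T =
[[-1, 1],
 [3, -3]]

For real matrices with standard dot products, the defining identity <Ax, y> = <x, A^* y> gives (Ax)^T y = x^T (A^*) y, i.e. x^T A^T y = x^T (A^*) y. Since this holds for all x, y, we must have A^* = A^T. Therefore
A^* =
[[-1, 1],
 [3, -3]].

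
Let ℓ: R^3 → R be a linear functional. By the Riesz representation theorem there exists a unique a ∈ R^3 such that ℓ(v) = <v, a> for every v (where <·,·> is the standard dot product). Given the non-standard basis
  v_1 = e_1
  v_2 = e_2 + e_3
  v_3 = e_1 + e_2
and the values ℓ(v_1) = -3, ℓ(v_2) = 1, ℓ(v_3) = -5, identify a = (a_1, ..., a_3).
a = (-3, -2, 3)

Write a = (a_1, ..., a_3) in the standard basis. For each basis vector v_i, ℓ(v_i) = <v_i, a> is a linear equation in the a_j's. Collect the n equations into a matrix system V a = ℓ, where row i of V is v_i (expressed in the standard basis). Since V is invertible (lower-triangular with 1s on the diagonal, up to permutation), solve by back-substitution:
  V =
[[1, 0, 0],
 [0, 1, 1],
 [1, 1, 0]]
  V a = (-3, 1, -5)
Solving gives a = (-3, -2, 3).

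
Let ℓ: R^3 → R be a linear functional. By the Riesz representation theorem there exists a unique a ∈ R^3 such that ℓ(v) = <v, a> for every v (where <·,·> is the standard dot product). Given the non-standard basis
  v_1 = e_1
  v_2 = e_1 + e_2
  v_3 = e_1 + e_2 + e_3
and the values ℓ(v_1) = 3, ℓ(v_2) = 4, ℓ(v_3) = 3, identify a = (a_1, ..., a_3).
a = (3, 1, -1)

Write a = (a_1, ..., a_3) in the standard basis. For each basis vector v_i, ℓ(v_i) = <v_i, a> is a linear equation in the a_j's. Collect the n equations into a matrix system V a = ℓ, where row i of V is v_i (expressed in the standard basis). Since V is invertible (lower-triangular with 1s on the diagonal, up to permutation), solve by back-substitution:
  V =
[[1, 0, 0],
 [1, 1, 0],
 [1, 1, 1]]
  V a = (3, 4, 3)
Solving gives a = (3, 1, -1).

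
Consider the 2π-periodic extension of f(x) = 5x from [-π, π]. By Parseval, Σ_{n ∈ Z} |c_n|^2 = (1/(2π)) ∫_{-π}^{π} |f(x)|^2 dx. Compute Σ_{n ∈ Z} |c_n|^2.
Σ |c_n|^2 = 25π^2/3

Expand and integrate term by term over [-π, π]:
  ∫ (5x)^2 dx = 25·(2π^3/3); ∫ 2·5·(0)·x dx = 0 (odd integrand); ∫ 0^2 dx = 0·2π.
So (1/(2π)) ∫_{-π}^{π} (5x)^2 dx = 25π^2/3 + 0 = 25π^2/3.
Parseval ⇒ Σ |c_n|^2 = 25π^2/3.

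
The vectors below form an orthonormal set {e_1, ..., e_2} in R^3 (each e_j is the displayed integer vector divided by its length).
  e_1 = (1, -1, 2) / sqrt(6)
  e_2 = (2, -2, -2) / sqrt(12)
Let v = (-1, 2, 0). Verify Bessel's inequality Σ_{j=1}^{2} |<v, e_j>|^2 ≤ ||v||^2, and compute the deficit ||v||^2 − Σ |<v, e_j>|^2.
Σ |<v, e_j>|^2 = 9/2; ||v||^2 = 5; deficit = 1/2

Write each e_j = u_j / sqrt(<u_j, u_j>) where u_j is the displayed integer vector. Then <v, e_j> = <v, u_j> / sqrt(<u_j, u_j>), so |<v, e_j>|^2 = <v, u_j>^2 / <u_j, u_j>.
Coefficients: <v, e_1> = -3/sqrt(6), <v, e_2> = -6/sqrt(12).
Square and sum: Σ |<v, e_j>|^2 = 9/2.
Compute ||v||^2 = v·v = 5.
Deficit = 5 − 9/2 = 1/2 ≥ 0, confirming Bessel's inequality. (The deficit equals ||v − Σ <v,e_j> e_j||^2, the squared distance from v to span{e_j}.)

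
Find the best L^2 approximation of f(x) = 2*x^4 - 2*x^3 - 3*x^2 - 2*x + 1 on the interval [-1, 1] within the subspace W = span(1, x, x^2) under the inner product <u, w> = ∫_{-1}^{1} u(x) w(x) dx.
g(x) = -9*x^2/7 - 16*x/5 + 29/35

The best approximation g ∈ W is the orthogonal projection of f onto W. Writing g = a_0 + a_1 x + a_2 x^2, the coefficients solve the normal equations G · a = b where
  G_{ij} = <φ_i, φ_j> and b_i = <f, φ_i>, with φ_0 = 1, φ_1 = x, φ_2 = x^2.
G =
  [2, 0, 2/3]
  [0, 2/3, 0]
  [2/3, 0, 2/5],
b = (4/5, -32/15, 4/105).
Solving gives a_0 = 29/35, a_1 = -16/5, a_2 = -9/7, so
  g(x) = -9*x^2/7 - 16*x/5 + 29/35.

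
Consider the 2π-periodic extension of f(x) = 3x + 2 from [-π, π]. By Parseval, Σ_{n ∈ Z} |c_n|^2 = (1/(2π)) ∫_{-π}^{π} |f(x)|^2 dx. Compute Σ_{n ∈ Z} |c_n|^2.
Σ |c_n|^2 = 3π^2 + 4

Expand and integrate term by term over [-π, π]:
  ∫ (3x)^2 dx = 9·(2π^3/3); ∫ 2·3·(2)·x dx = 0 (odd integrand); ∫ 2^2 dx = 4·2π.
So (1/(2π)) ∫_{-π}^{π} (3x + 2)^2 dx = 9π^2/3 + 4 = 3π^2 + 4.
Parseval ⇒ Σ |c_n|^2 = 3π^2 + 4.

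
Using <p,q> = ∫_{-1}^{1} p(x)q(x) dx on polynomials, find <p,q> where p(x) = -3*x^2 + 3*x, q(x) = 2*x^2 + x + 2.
<p,q> = -22/5

Expand the product: p(x)·q(x) = -6*x^4 + 3*x^3 - 3*x^2 + 6*x.
∫_{-1}^{1} of each monomial x^k gives [2/(k+1) if k even, 0 if k odd]. Integrating term-by-term (or equivalently evaluating the antiderivative F(x) = -6*x^5/5 + 3*x^4/4 - x^3 + 3*x^2 at the endpoints):
  F(1) − F(−1) = 31/20 − (119/20) = -22/5.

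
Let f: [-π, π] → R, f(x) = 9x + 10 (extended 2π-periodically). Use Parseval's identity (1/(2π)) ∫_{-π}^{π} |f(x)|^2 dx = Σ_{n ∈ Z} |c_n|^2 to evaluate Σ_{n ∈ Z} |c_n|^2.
Σ |c_n|^2 = 27π^2 + 100

Expand and integrate term by term over [-π, π]:
  ∫ (9x)^2 dx = 81·(2π^3/3); ∫ 2·9·(10)·x dx = 0 (odd integrand); ∫ 10^2 dx = 100·2π.
So (1/(2π)) ∫_{-π}^{π} (9x + 10)^2 dx = 81π^2/3 + 100 = 27π^2 + 100.
Parseval ⇒ Σ |c_n|^2 = 27π^2 + 100.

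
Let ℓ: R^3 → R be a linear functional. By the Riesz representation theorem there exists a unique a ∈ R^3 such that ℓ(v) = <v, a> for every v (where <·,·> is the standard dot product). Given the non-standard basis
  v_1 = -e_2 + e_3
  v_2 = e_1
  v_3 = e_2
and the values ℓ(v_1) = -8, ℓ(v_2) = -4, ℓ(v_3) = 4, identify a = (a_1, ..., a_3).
a = (-4, 4, -4)

Write a = (a_1, ..., a_3) in the standard basis. For each basis vector v_i, ℓ(v_i) = <v_i, a> is a linear equation in the a_j's. Collect the n equations into a matrix system V a = ℓ, where row i of V is v_i (expressed in the standard basis). Since V is invertible (lower-triangular with 1s on the diagonal, up to permutation), solve by back-substitution:
  V =
[[0, -1, 1],
 [1, 0, 0],
 [0, 1, 0]]
  V a = (-8, -4, 4)
Solving gives a = (-4, 4, -4).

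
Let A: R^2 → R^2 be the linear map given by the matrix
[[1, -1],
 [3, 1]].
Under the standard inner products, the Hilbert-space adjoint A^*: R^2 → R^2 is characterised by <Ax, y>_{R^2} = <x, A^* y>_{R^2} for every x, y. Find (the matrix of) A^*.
A^* = A^T =
[[1, 3],
 [-1, 1]]

For real matrices with standard dot products, the defining identity <Ax, y> = <x, A^* y> gives (Ax)^T y = x^T (A^*) y, i.e. x^T A^T y = x^T (A^*) y. Since this holds for all x, y, we must have A^* = A^T. Therefore
A^* =
[[1, 3],
 [-1, 1]].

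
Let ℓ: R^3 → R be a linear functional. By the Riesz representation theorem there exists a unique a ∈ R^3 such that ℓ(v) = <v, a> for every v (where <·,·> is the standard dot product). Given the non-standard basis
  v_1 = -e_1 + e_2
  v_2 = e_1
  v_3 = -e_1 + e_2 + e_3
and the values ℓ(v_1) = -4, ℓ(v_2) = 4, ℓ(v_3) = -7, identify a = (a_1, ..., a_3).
a = (4, 0, -3)

Write a = (a_1, ..., a_3) in the standard basis. For each basis vector v_i, ℓ(v_i) = <v_i, a> is a linear equation in the a_j's. Collect the n equations into a matrix system V a = ℓ, where row i of V is v_i (expressed in the standard basis). Since V is invertible (lower-triangular with 1s on the diagonal, up to permutation), solve by back-substitution:
  V =
[[-1, 1, 0],
 [1, 0, 0],
 [-1, 1, 1]]
  V a = (-4, 4, -7)
Solving gives a = (4, 0, -3).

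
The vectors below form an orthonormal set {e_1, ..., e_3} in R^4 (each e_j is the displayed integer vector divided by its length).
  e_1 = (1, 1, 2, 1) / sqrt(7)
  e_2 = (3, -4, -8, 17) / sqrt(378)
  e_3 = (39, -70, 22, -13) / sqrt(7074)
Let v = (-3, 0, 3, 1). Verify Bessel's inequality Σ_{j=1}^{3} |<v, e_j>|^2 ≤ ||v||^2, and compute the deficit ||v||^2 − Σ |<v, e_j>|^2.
Σ |<v, e_j>|^2 = 464/131; ||v||^2 = 19; deficit = 2025/131

Write each e_j = u_j / sqrt(<u_j, u_j>) where u_j is the displayed integer vector. Then <v, e_j> = <v, u_j> / sqrt(<u_j, u_j>), so |<v, e_j>|^2 = <v, u_j>^2 / <u_j, u_j>.
Coefficients: <v, e_1> = 4/sqrt(7), <v, e_2> = -16/sqrt(378), <v, e_3> = -64/sqrt(7074).
Square and sum: Σ |<v, e_j>|^2 = 464/131.
Compute ||v||^2 = v·v = 19.
Deficit = 19 − 464/131 = 2025/131 ≥ 0, confirming Bessel's inequality. (The deficit equals ||v − Σ <v,e_j> e_j||^2, the squared distance from v to span{e_j}.)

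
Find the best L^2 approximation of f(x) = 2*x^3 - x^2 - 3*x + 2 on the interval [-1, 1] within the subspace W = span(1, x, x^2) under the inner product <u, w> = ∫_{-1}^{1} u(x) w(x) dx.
g(x) = -x^2 - 9*x/5 + 2

The best approximation g ∈ W is the orthogonal projection of f onto W. Writing g = a_0 + a_1 x + a_2 x^2, the coefficients solve the normal equations G · a = b where
  G_{ij} = <φ_i, φ_j> and b_i = <f, φ_i>, with φ_0 = 1, φ_1 = x, φ_2 = x^2.
G =
  [2, 0, 2/3]
  [0, 2/3, 0]
  [2/3, 0, 2/5],
b = (10/3, -6/5, 14/15).
Solving gives a_0 = 2, a_1 = -9/5, a_2 = -1, so
  g(x) = -x^2 - 9*x/5 + 2.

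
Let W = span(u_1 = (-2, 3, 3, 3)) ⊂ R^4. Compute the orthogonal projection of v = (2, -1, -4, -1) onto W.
proj_W(v) = (44/31, -66/31, -66/31, -66/31)

Set up U = [u_1 | ... | u_1] ∈ R^(4×1). The projector onto W = col(U) is P = U (U^T U)^(-1) U^T.
Compute U^T U =
  [31],
and U^T v = (-22).
Solve U^T U · c = U^T v for the coefficients: c = (-22/31). The projection is proj_W(v) = U c.
Check: (v - proj_W(v)) · u_1 = 0  (should be 0).
Result: proj_W(v) = (44/31, -66/31, -66/31, -66/31).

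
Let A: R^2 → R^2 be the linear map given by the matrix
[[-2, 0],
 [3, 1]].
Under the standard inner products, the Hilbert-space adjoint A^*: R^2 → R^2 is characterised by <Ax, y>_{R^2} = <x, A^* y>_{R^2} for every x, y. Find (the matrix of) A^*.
A^* = A^T =
[[-2, 3],
 [0, 1]]

For real matrices with standard dot products, the defining identity <Ax, y> = <x, A^* y> gives (Ax)^T y = x^T (A^*) y, i.e. x^T A^T y = x^T (A^*) y. Since this holds for all x, y, we must have A^* = A^T. Therefore
A^* =
[[-2, 3],
 [0, 1]].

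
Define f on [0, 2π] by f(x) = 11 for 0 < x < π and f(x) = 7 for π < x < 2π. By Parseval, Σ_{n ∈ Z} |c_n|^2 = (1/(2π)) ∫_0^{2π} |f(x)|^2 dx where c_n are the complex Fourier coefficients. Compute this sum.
Σ |c_n|^2 = 85

Parseval equates the L^2 energy of f (normalised by 1/(2π)) with the ℓ^2 sum of its Fourier coefficients: (1/(2π)) ∫_0^{2π} |f|^2 = Σ |c_n|^2.
Compute the left side: (1/(2π)) [∫_0^π 11^2 dx + ∫_π^{2π} 7^2 dx] = (1/(2π)) · (121π + 49π) = (121 + 49)/2 = 85.
So Σ_{n ∈ Z} |c_n|^2 = 85.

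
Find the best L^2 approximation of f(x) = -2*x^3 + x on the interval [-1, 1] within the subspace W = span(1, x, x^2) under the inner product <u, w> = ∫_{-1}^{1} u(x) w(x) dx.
g(x) = -x/5

The best approximation g ∈ W is the orthogonal projection of f onto W. Writing g = a_0 + a_1 x + a_2 x^2, the coefficients solve the normal equations G · a = b where
  G_{ij} = <φ_i, φ_j> and b_i = <f, φ_i>, with φ_0 = 1, φ_1 = x, φ_2 = x^2.
G =
  [2, 0, 2/3]
  [0, 2/3, 0]
  [2/3, 0, 2/5],
b = (0, -2/15, 0).
Solving gives a_0 = 0, a_1 = -1/5, a_2 = 0, so
  g(x) = -x/5.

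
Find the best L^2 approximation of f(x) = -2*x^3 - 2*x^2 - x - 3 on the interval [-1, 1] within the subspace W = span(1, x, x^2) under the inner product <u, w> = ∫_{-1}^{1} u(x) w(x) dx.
g(x) = -2*x^2 - 11*x/5 - 3

The best approximation g ∈ W is the orthogonal projection of f onto W. Writing g = a_0 + a_1 x + a_2 x^2, the coefficients solve the normal equations G · a = b where
  G_{ij} = <φ_i, φ_j> and b_i = <f, φ_i>, with φ_0 = 1, φ_1 = x, φ_2 = x^2.
G =
  [2, 0, 2/3]
  [0, 2/3, 0]
  [2/3, 0, 2/5],
b = (-22/3, -22/15, -14/5).
Solving gives a_0 = -3, a_1 = -11/5, a_2 = -2, so
  g(x) = -2*x^2 - 11*x/5 - 3.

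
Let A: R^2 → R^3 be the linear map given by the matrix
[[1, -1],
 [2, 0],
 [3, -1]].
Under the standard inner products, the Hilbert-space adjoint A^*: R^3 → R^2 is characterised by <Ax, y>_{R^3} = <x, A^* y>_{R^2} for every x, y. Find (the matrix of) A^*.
A^* = A^T =
[[1, 2, 3],
 [-1, 0, -1]]

For real matrices with standard dot products, the defining identity <Ax, y> = <x, A^* y> gives (Ax)^T y = x^T (A^*) y, i.e. x^T A^T y = x^T (A^*) y. Since this holds for all x, y, we must have A^* = A^T. Therefore
A^* =
[[1, 2, 3],
 [-1, 0, -1]].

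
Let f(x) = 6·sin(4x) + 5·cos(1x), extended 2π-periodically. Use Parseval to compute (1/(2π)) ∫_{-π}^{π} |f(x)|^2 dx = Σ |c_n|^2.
Σ |c_n|^2 = 61/2

Expand |f|^2 and use orthogonality of {sin(nx), cos(mx)} on [-π, π]:
  ∫_{-π}^{π} sin(nx)^2 dx = π, ∫ cos(mx)^2 dx = π, and cross terms integrate to 0.
So ∫_{-π}^{π} f(x)^2 dx = 6^2 · π + 5^2 · π = (36 + 25)π.
Divide by 2π: (36 + 25)/2 = 61/2.
By Parseval, this equals Σ |c_n|^2.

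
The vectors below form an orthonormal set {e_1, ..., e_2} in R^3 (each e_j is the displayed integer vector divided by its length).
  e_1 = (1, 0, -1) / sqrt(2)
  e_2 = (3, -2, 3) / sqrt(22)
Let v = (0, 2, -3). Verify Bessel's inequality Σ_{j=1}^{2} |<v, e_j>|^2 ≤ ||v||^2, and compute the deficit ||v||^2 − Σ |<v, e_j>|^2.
Σ |<v, e_j>|^2 = 134/11; ||v||^2 = 13; deficit = 9/11

Write each e_j = u_j / sqrt(<u_j, u_j>) where u_j is the displayed integer vector. Then <v, e_j> = <v, u_j> / sqrt(<u_j, u_j>), so |<v, e_j>|^2 = <v, u_j>^2 / <u_j, u_j>.
Coefficients: <v, e_1> = 3/sqrt(2), <v, e_2> = -13/sqrt(22).
Square and sum: Σ |<v, e_j>|^2 = 134/11.
Compute ||v||^2 = v·v = 13.
Deficit = 13 − 134/11 = 9/11 ≥ 0, confirming Bessel's inequality. (The deficit equals ||v − Σ <v,e_j> e_j||^2, the squared distance from v to span{e_j}.)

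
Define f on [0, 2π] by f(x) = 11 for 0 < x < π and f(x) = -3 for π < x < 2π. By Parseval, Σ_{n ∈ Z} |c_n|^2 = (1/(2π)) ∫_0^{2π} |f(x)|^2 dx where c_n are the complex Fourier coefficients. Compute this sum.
Σ |c_n|^2 = 65

Parseval equates the L^2 energy of f (normalised by 1/(2π)) with the ℓ^2 sum of its Fourier coefficients: (1/(2π)) ∫_0^{2π} |f|^2 = Σ |c_n|^2.
Compute the left side: (1/(2π)) [∫_0^π 11^2 dx + ∫_π^{2π} (-3)^2 dx] = (1/(2π)) · (121π + 9π) = (121 + 9)/2 = 65.
So Σ_{n ∈ Z} |c_n|^2 = 65.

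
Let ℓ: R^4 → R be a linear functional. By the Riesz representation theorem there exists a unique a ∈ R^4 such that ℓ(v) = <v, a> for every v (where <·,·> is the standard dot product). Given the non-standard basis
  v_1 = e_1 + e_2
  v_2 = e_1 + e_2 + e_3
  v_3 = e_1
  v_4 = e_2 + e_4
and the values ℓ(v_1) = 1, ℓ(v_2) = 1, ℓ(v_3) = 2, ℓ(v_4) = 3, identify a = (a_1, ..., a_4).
a = (2, -1, 0, 4)

Write a = (a_1, ..., a_4) in the standard basis. For each basis vector v_i, ℓ(v_i) = <v_i, a> is a linear equation in the a_j's. Collect the n equations into a matrix system V a = ℓ, where row i of V is v_i (expressed in the standard basis). Since V is invertible (lower-triangular with 1s on the diagonal, up to permutation), solve by back-substitution:
  V =
[[1, 1, 0, 0],
 [1, 1, 1, 0],
 [1, 0, 0, 0],
 [0, 1, 0, 1]]
  V a = (1, 1, 2, 3)
Solving gives a = (2, -1, 0, 4).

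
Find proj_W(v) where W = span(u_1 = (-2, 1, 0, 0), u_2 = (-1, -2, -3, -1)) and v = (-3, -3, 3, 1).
proj_W(v) = (-17/15, 11/15, 1/5, 1/15)

Set up U = [u_1 | ... | u_2] ∈ R^(4×2). The projector onto W = col(U) is P = U (U^T U)^(-1) U^T.
Compute U^T U =
  [5, 0]
  [0, 15],
and U^T v = (3, -1).
Solve U^T U · c = U^T v for the coefficients: c = (3/5, -1/15). The projection is proj_W(v) = U c.
Check: (v - proj_W(v)) · u_1 = 0  (should be 0).
Check: (v - proj_W(v)) · u_2 = 0  (should be 0).
Result: proj_W(v) = (-17/15, 11/15, 1/5, 1/15).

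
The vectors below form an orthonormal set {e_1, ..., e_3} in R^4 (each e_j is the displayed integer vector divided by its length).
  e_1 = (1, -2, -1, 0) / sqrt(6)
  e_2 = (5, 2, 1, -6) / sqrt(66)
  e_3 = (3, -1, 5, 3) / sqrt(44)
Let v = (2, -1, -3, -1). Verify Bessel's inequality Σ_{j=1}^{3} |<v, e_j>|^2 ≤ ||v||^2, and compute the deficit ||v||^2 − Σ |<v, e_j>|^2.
Σ |<v, e_j>|^2 = 51/4; ||v||^2 = 15; deficit = 9/4

Write each e_j = u_j / sqrt(<u_j, u_j>) where u_j is the displayed integer vector. Then <v, e_j> = <v, u_j> / sqrt(<u_j, u_j>), so |<v, e_j>|^2 = <v, u_j>^2 / <u_j, u_j>.
Coefficients: <v, e_1> = 7/sqrt(6), <v, e_2> = 11/sqrt(66), <v, e_3> = -11/sqrt(44).
Square and sum: Σ |<v, e_j>|^2 = 51/4.
Compute ||v||^2 = v·v = 15.
Deficit = 15 − 51/4 = 9/4 ≥ 0, confirming Bessel's inequality. (The deficit equals ||v − Σ <v,e_j> e_j||^2, the squared distance from v to span{e_j}.)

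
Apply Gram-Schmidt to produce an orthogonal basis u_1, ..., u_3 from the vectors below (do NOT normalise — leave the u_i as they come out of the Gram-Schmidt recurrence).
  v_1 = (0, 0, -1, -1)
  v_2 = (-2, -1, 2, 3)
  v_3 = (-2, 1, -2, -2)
Orthogonal basis:
  u_1 = (0, 0, -1, -1)
  u_2 = (-2, -1, -1/2, 1/2)
  u_3 = (-10/11, 17/11, 3/11, -3/11)

Apply the Gram-Schmidt recurrence
  u_1 = v_1
  u_i = v_i − Σ_{j<i} ((v_i · u_j) / (u_j · u_j)) · u_j.

Step by step this gives:
  u_1 = (0, 0, -1, -1)
  u_2 = (-2, -1, -1/2, 1/2)
  u_3 = (-10/11, 17/11, 3/11, -3/11)

Orthogonality check:
  u_2 · u_1 = 0 (should be 0)
  u_3 · u_1 = 0 (should be 0)
  u_3 · u_2 = 0 (should be 0)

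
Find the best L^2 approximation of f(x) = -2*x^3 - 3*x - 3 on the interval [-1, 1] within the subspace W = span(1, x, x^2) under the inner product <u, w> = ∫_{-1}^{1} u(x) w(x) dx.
g(x) = -21*x/5 - 3

The best approximation g ∈ W is the orthogonal projection of f onto W. Writing g = a_0 + a_1 x + a_2 x^2, the coefficients solve the normal equations G · a = b where
  G_{ij} = <φ_i, φ_j> and b_i = <f, φ_i>, with φ_0 = 1, φ_1 = x, φ_2 = x^2.
G =
  [2, 0, 2/3]
  [0, 2/3, 0]
  [2/3, 0, 2/5],
b = (-6, -14/5, -2).
Solving gives a_0 = -3, a_1 = -21/5, a_2 = 0, so
  g(x) = -21*x/5 - 3.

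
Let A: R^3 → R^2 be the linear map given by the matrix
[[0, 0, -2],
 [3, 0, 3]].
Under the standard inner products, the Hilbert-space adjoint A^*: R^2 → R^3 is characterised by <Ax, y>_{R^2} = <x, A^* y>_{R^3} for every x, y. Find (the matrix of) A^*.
A^* = A^T =
[[0, 3],
 [0, 0],
 [-2, 3]]

For real matrices with standard dot products, the defining identity <Ax, y> = <x, A^* y> gives (Ax)^T y = x^T (A^*) y, i.e. x^T A^T y = x^T (A^*) y. Since this holds for all x, y, we must have A^* = A^T. Therefore
A^* =
[[0, 3],
 [0, 0],
 [-2, 3]].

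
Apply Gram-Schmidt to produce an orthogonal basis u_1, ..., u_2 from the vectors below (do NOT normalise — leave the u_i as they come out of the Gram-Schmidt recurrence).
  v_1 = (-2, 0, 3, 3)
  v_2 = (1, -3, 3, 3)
Orthogonal basis:
  u_1 = (-2, 0, 3, 3)
  u_2 = (27/11, -3, 9/11, 9/11)

Apply the Gram-Schmidt recurrence
  u_1 = v_1
  u_i = v_i − Σ_{j<i} ((v_i · u_j) / (u_j · u_j)) · u_j.

Step by step this gives:
  u_1 = (-2, 0, 3, 3)
  u_2 = (27/11, -3, 9/11, 9/11)

Orthogonality check:
  u_2 · u_1 = 0 (should be 0)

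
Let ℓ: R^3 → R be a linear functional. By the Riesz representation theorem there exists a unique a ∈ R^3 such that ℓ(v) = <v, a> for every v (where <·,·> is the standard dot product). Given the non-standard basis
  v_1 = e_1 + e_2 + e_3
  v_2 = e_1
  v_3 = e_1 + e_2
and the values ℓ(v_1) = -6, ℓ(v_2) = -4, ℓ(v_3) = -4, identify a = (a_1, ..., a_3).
a = (-4, 0, -2)

Write a = (a_1, ..., a_3) in the standard basis. For each basis vector v_i, ℓ(v_i) = <v_i, a> is a linear equation in the a_j's. Collect the n equations into a matrix system V a = ℓ, where row i of V is v_i (expressed in the standard basis). Since V is invertible (lower-triangular with 1s on the diagonal, up to permutation), solve by back-substitution:
  V =
[[1, 1, 1],
 [1, 0, 0],
 [1, 1, 0]]
  V a = (-6, -4, -4)
Solving gives a = (-4, 0, -2).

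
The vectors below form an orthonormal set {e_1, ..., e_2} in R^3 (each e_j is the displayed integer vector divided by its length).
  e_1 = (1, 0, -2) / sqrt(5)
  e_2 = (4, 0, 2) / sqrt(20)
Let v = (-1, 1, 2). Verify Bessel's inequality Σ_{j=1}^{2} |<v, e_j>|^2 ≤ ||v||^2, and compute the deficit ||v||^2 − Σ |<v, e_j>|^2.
Σ |<v, e_j>|^2 = 5; ||v||^2 = 6; deficit = 1

Write each e_j = u_j / sqrt(<u_j, u_j>) where u_j is the displayed integer vector. Then <v, e_j> = <v, u_j> / sqrt(<u_j, u_j>), so |<v, e_j>|^2 = <v, u_j>^2 / <u_j, u_j>.
Coefficients: <v, e_1> = -5/sqrt(5), <v, e_2> = 0/sqrt(20).
Square and sum: Σ |<v, e_j>|^2 = 5.
Compute ||v||^2 = v·v = 6.
Deficit = 6 − 5 = 1 ≥ 0, confirming Bessel's inequality. (The deficit equals ||v − Σ <v,e_j> e_j||^2, the squared distance from v to span{e_j}.)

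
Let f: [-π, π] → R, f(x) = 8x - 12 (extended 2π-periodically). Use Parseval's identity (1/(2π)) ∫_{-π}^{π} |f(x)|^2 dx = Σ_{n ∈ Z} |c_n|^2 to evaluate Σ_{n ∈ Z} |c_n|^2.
Σ |c_n|^2 = 64π^2/3 + 144

Expand and integrate term by term over [-π, π]:
  ∫ (8x)^2 dx = 64·(2π^3/3); ∫ 2·8·(-12)·x dx = 0 (odd integrand); ∫ (-12)^2 dx = 144·2π.
So (1/(2π)) ∫_{-π}^{π} (8x - 12)^2 dx = 64π^2/3 + 144 = 64π^2/3 + 144.
Parseval ⇒ Σ |c_n|^2 = 64π^2/3 + 144.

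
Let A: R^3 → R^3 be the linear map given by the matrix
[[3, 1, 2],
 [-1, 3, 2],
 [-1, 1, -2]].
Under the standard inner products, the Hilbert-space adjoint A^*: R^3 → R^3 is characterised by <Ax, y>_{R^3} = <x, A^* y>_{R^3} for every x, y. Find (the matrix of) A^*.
A^* = A^T =
[[3, -1, -1],
 [1, 3, 1],
 [2, 2, -2]]

For real matrices with standard dot products, the defining identity <Ax, y> = <x, A^* y> gives (Ax)^T y = x^T (A^*) y, i.e. x^T A^T y = x^T (A^*) y. Since this holds for all x, y, we must have A^* = A^T. Therefore
A^* =
[[3, -1, -1],
 [1, 3, 1],
 [2, 2, -2]].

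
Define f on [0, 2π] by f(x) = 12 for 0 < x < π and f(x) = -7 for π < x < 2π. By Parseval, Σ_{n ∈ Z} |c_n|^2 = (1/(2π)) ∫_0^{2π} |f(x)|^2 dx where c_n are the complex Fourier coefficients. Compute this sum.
Σ |c_n|^2 = 193/2

Parseval equates the L^2 energy of f (normalised by 1/(2π)) with the ℓ^2 sum of its Fourier coefficients: (1/(2π)) ∫_0^{2π} |f|^2 = Σ |c_n|^2.
Compute the left side: (1/(2π)) [∫_0^π 12^2 dx + ∫_π^{2π} (-7)^2 dx] = (1/(2π)) · (144π + 49π) = (144 + 49)/2 = 193/2.
So Σ_{n ∈ Z} |c_n|^2 = 193/2.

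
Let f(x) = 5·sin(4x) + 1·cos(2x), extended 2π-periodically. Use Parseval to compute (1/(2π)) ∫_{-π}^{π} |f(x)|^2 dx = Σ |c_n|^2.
Σ |c_n|^2 = 13

Expand |f|^2 and use orthogonality of {sin(nx), cos(mx)} on [-π, π]:
  ∫_{-π}^{π} sin(nx)^2 dx = π, ∫ cos(mx)^2 dx = π, and cross terms integrate to 0.
So ∫_{-π}^{π} f(x)^2 dx = 5^2 · π + 1^2 · π = (25 + 1)π.
Divide by 2π: (25 + 1)/2 = 13.
By Parseval, this equals Σ |c_n|^2.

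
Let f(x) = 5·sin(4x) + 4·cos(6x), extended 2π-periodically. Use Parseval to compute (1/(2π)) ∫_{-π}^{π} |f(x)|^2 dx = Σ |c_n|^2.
Σ |c_n|^2 = 41/2

Expand |f|^2 and use orthogonality of {sin(nx), cos(mx)} on [-π, π]:
  ∫_{-π}^{π} sin(nx)^2 dx = π, ∫ cos(mx)^2 dx = π, and cross terms integrate to 0.
So ∫_{-π}^{π} f(x)^2 dx = 5^2 · π + 4^2 · π = (25 + 16)π.
Divide by 2π: (25 + 16)/2 = 41/2.
By Parseval, this equals Σ |c_n|^2.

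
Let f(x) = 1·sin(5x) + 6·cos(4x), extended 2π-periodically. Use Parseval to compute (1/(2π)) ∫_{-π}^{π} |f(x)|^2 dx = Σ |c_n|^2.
Σ |c_n|^2 = 37/2

Expand |f|^2 and use orthogonality of {sin(nx), cos(mx)} on [-π, π]:
  ∫_{-π}^{π} sin(nx)^2 dx = π, ∫ cos(mx)^2 dx = π, and cross terms integrate to 0.
So ∫_{-π}^{π} f(x)^2 dx = 1^2 · π + 6^2 · π = (1 + 36)π.
Divide by 2π: (1 + 36)/2 = 37/2.
By Parseval, this equals Σ |c_n|^2.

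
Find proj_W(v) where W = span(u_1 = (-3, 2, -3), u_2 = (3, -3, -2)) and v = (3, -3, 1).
proj_W(v) = (102/31, -1074/403, 376/403)

Set up U = [u_1 | ... | u_2] ∈ R^(3×2). The projector onto W = col(U) is P = U (U^T U)^(-1) U^T.
Compute U^T U =
  [22, -9]
  [-9, 22],
and U^T v = (-18, 16).
Solve U^T U · c = U^T v for the coefficients: c = (-252/403, 190/403). The projection is proj_W(v) = U c.
Check: (v - proj_W(v)) · u_1 = 0  (should be 0).
Check: (v - proj_W(v)) · u_2 = 0  (should be 0).
Result: proj_W(v) = (102/31, -1074/403, 376/403).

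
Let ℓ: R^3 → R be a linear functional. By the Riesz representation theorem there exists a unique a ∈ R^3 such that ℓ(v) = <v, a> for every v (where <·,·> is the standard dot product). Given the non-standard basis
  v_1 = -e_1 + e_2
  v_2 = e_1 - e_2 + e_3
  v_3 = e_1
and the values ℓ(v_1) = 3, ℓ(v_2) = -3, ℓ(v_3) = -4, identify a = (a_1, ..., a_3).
a = (-4, -1, 0)

Write a = (a_1, ..., a_3) in the standard basis. For each basis vector v_i, ℓ(v_i) = <v_i, a> is a linear equation in the a_j's. Collect the n equations into a matrix system V a = ℓ, where row i of V is v_i (expressed in the standard basis). Since V is invertible (lower-triangular with 1s on the diagonal, up to permutation), solve by back-substitution:
  V =
[[-1, 1, 0],
 [1, -1, 1],
 [1, 0, 0]]
  V a = (3, -3, -4)
Solving gives a = (-4, -1, 0).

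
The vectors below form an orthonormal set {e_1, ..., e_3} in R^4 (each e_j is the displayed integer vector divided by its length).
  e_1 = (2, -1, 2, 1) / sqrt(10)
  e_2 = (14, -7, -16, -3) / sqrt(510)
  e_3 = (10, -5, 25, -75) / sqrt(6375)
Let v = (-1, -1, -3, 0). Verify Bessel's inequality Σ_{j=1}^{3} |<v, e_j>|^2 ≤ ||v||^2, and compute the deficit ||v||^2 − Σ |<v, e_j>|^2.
Σ |<v, e_j>|^2 = 46/5; ||v||^2 = 11; deficit = 9/5

Write each e_j = u_j / sqrt(<u_j, u_j>) where u_j is the displayed integer vector. Then <v, e_j> = <v, u_j> / sqrt(<u_j, u_j>), so |<v, e_j>|^2 = <v, u_j>^2 / <u_j, u_j>.
Coefficients: <v, e_1> = -7/sqrt(10), <v, e_2> = 41/sqrt(510), <v, e_3> = -80/sqrt(6375).
Square and sum: Σ |<v, e_j>|^2 = 46/5.
Compute ||v||^2 = v·v = 11.
Deficit = 11 − 46/5 = 9/5 ≥ 0, confirming Bessel's inequality. (The deficit equals ||v − Σ <v,e_j> e_j||^2, the squared distance from v to span{e_j}.)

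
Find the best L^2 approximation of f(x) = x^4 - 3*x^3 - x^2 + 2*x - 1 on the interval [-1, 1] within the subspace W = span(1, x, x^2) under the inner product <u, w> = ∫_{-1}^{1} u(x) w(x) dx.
g(x) = -x^2/7 + x/5 - 38/35

The best approximation g ∈ W is the orthogonal projection of f onto W. Writing g = a_0 + a_1 x + a_2 x^2, the coefficients solve the normal equations G · a = b where
  G_{ij} = <φ_i, φ_j> and b_i = <f, φ_i>, with φ_0 = 1, φ_1 = x, φ_2 = x^2.
G =
  [2, 0, 2/3]
  [0, 2/3, 0]
  [2/3, 0, 2/5],
b = (-34/15, 2/15, -82/105).
Solving gives a_0 = -38/35, a_1 = 1/5, a_2 = -1/7, so
  g(x) = -x^2/7 + x/5 - 38/35.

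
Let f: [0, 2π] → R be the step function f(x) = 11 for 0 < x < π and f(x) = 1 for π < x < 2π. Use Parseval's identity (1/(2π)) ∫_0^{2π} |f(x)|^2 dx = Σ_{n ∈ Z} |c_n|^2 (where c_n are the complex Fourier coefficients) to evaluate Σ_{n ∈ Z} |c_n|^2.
Σ |c_n|^2 = 61

Parseval equates the L^2 energy of f (normalised by 1/(2π)) with the ℓ^2 sum of its Fourier coefficients: (1/(2π)) ∫_0^{2π} |f|^2 = Σ |c_n|^2.
Compute the left side: (1/(2π)) [∫_0^π 11^2 dx + ∫_π^{2π} 1^2 dx] = (1/(2π)) · (121π + 1π) = (121 + 1)/2 = 61.
So Σ_{n ∈ Z} |c_n|^2 = 61.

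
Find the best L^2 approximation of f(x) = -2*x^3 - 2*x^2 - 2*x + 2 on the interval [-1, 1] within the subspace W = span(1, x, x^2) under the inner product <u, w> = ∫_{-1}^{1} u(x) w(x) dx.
g(x) = -2*x^2 - 16*x/5 + 2

The best approximation g ∈ W is the orthogonal projection of f onto W. Writing g = a_0 + a_1 x + a_2 x^2, the coefficients solve the normal equations G · a = b where
  G_{ij} = <φ_i, φ_j> and b_i = <f, φ_i>, with φ_0 = 1, φ_1 = x, φ_2 = x^2.
G =
  [2, 0, 2/3]
  [0, 2/3, 0]
  [2/3, 0, 2/5],
b = (8/3, -32/15, 8/15).
Solving gives a_0 = 2, a_1 = -16/5, a_2 = -2, so
  g(x) = -2*x^2 - 16*x/5 + 2.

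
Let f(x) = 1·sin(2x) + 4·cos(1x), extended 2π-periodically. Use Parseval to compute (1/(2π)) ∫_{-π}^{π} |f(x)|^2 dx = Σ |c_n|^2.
Σ |c_n|^2 = 17/2

Expand |f|^2 and use orthogonality of {sin(nx), cos(mx)} on [-π, π]:
  ∫_{-π}^{π} sin(nx)^2 dx = π, ∫ cos(mx)^2 dx = π, and cross terms integrate to 0.
So ∫_{-π}^{π} f(x)^2 dx = 1^2 · π + 4^2 · π = (1 + 16)π.
Divide by 2π: (1 + 16)/2 = 17/2.
By Parseval, this equals Σ |c_n|^2.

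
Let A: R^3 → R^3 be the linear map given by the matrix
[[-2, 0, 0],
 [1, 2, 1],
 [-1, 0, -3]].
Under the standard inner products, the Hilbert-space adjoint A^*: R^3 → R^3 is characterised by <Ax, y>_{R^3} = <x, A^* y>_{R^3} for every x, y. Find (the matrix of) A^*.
A^* = A^T =
[[-2, 1, -1],
 [0, 2, 0],
 [0, 1, -3]]

For real matrices with standard dot products, the defining identity <Ax, y> = <x, A^* y> gives (Ax)^T y = x^T (A^*) y, i.e. x^T A^T y = x^T (A^*) y. Since this holds for all x, y, we must have A^* = A^T. Therefore
A^* =
[[-2, 1, -1],
 [0, 2, 0],
 [0, 1, -3]].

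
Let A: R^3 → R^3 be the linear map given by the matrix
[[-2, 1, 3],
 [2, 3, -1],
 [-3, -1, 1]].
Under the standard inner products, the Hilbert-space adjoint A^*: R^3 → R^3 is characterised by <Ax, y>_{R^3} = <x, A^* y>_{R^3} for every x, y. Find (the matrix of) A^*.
A^* = A^T =
[[-2, 2, -3],
 [1, 3, -1],
 [3, -1, 1]]

For real matrices with standard dot products, the defining identity <Ax, y> = <x, A^* y> gives (Ax)^T y = x^T (A^*) y, i.e. x^T A^T y = x^T (A^*) y. Since this holds for all x, y, we must have A^* = A^T. Therefore
A^* =
[[-2, 2, -3],
 [1, 3, -1],
 [3, -1, 1]].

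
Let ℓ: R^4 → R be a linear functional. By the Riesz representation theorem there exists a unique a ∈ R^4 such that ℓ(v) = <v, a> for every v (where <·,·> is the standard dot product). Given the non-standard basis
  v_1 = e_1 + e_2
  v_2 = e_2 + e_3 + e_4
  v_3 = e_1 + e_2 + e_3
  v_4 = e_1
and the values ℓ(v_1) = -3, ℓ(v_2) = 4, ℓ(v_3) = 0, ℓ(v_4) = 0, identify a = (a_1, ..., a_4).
a = (0, -3, 3, 4)

Write a = (a_1, ..., a_4) in the standard basis. For each basis vector v_i, ℓ(v_i) = <v_i, a> is a linear equation in the a_j's. Collect the n equations into a matrix system V a = ℓ, where row i of V is v_i (expressed in the standard basis). Since V is invertible (lower-triangular with 1s on the diagonal, up to permutation), solve by back-substitution:
  V =
[[1, 1, 0, 0],
 [0, 1, 1, 1],
 [1, 1, 1, 0],
 [1, 0, 0, 0]]
  V a = (-3, 4, 0, 0)
Solving gives a = (0, -3, 3, 4).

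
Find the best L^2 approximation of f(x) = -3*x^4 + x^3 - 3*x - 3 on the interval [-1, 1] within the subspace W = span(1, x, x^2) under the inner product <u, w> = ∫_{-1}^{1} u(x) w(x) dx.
g(x) = -18*x^2/7 - 12*x/5 - 96/35

The best approximation g ∈ W is the orthogonal projection of f onto W. Writing g = a_0 + a_1 x + a_2 x^2, the coefficients solve the normal equations G · a = b where
  G_{ij} = <φ_i, φ_j> and b_i = <f, φ_i>, with φ_0 = 1, φ_1 = x, φ_2 = x^2.
G =
  [2, 0, 2/3]
  [0, 2/3, 0]
  [2/3, 0, 2/5],
b = (-36/5, -8/5, -20/7).
Solving gives a_0 = -96/35, a_1 = -12/5, a_2 = -18/7, so
  g(x) = -18*x^2/7 - 12*x/5 - 96/35.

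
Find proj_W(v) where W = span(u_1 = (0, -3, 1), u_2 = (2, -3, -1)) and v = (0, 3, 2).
proj_W(v) = (-27/19, 48/19, 11/19)

Set up U = [u_1 | ... | u_2] ∈ R^(3×2). The projector onto W = col(U) is P = U (U^T U)^(-1) U^T.
Compute U^T U =
  [10, 8]
  [8, 14],
and U^T v = (-7, -11).
Solve U^T U · c = U^T v for the coefficients: c = (-5/38, -27/38). The projection is proj_W(v) = U c.
Check: (v - proj_W(v)) · u_1 = 0  (should be 0).
Check: (v - proj_W(v)) · u_2 = 0  (should be 0).
Result: proj_W(v) = (-27/19, 48/19, 11/19).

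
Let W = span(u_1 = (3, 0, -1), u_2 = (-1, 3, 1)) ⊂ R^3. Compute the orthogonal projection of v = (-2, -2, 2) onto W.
proj_W(v) = (-118/47, -78/47, 22/47)

Set up U = [u_1 | ... | u_2] ∈ R^(3×2). The projector onto W = col(U) is P = U (U^T U)^(-1) U^T.
Compute U^T U =
  [10, -4]
  [-4, 11],
and U^T v = (-8, -2).
Solve U^T U · c = U^T v for the coefficients: c = (-48/47, -26/47). The projection is proj_W(v) = U c.
Check: (v - proj_W(v)) · u_1 = 0  (should be 0).
Check: (v - proj_W(v)) · u_2 = 0  (should be 0).
Result: proj_W(v) = (-118/47, -78/47, 22/47).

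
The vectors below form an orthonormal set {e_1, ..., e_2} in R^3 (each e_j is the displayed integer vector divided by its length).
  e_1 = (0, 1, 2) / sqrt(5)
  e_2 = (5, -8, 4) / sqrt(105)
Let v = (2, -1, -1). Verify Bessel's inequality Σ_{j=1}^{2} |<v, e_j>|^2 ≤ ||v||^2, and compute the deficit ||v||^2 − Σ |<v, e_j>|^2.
Σ |<v, e_j>|^2 = 11/3; ||v||^2 = 6; deficit = 7/3

Write each e_j = u_j / sqrt(<u_j, u_j>) where u_j is the displayed integer vector. Then <v, e_j> = <v, u_j> / sqrt(<u_j, u_j>), so |<v, e_j>|^2 = <v, u_j>^2 / <u_j, u_j>.
Coefficients: <v, e_1> = -3/sqrt(5), <v, e_2> = 14/sqrt(105).
Square and sum: Σ |<v, e_j>|^2 = 11/3.
Compute ||v||^2 = v·v = 6.
Deficit = 6 − 11/3 = 7/3 ≥ 0, confirming Bessel's inequality. (The deficit equals ||v − Σ <v,e_j> e_j||^2, the squared distance from v to span{e_j}.)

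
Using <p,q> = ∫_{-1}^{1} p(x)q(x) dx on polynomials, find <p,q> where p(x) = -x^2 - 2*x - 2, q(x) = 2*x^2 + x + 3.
<p,q> = -94/5

Expand the product: p(x)·q(x) = -2*x^4 - 5*x^3 - 9*x^2 - 8*x - 6.
∫_{-1}^{1} of each monomial x^k gives [2/(k+1) if k even, 0 if k odd]. Integrating term-by-term (or equivalently evaluating the antiderivative F(x) = -2*x^5/5 - 5*x^4/4 - 3*x^3 - 4*x^2 - 6*x at the endpoints):
  F(1) − F(−1) = -293/20 − (83/20) = -94/5.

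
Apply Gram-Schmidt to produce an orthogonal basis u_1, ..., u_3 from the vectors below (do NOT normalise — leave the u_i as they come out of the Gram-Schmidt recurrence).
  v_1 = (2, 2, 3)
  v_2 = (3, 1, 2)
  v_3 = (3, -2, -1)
Orthogonal basis:
  u_1 = (2, 2, 3)
  u_2 = (23/17, -11/17, -8/17)
  u_3 = (-1/14, -5/14, 2/7)

Apply the Gram-Schmidt recurrence
  u_1 = v_1
  u_i = v_i − Σ_{j<i} ((v_i · u_j) / (u_j · u_j)) · u_j.

Step by step this gives:
  u_1 = (2, 2, 3)
  u_2 = (23/17, -11/17, -8/17)
  u_3 = (-1/14, -5/14, 2/7)

Orthogonality check:
  u_2 · u_1 = 0 (should be 0)
  u_3 · u_1 = 0 (should be 0)
  u_3 · u_2 = 0 (should be 0)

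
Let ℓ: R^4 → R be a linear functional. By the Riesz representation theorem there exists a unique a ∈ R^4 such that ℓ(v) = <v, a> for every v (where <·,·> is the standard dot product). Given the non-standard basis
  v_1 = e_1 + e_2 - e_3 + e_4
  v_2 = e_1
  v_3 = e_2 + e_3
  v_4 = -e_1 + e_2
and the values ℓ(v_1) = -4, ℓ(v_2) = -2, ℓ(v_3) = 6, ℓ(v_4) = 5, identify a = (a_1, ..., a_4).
a = (-2, 3, 3, -2)

Write a = (a_1, ..., a_4) in the standard basis. For each basis vector v_i, ℓ(v_i) = <v_i, a> is a linear equation in the a_j's. Collect the n equations into a matrix system V a = ℓ, where row i of V is v_i (expressed in the standard basis). Since V is invertible (lower-triangular with 1s on the diagonal, up to permutation), solve by back-substitution:
  V =
[[1, 1, -1, 1],
 [1, 0, 0, 0],
 [0, 1, 1, 0],
 [-1, 1, 0, 0]]
  V a = (-4, -2, 6, 5)
Solving gives a = (-2, 3, 3, -2).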